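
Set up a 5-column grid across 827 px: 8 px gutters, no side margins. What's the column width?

Subtracting 4 gutters of 8 leaves 795 for 5 columns, so c = 159 px.

159 px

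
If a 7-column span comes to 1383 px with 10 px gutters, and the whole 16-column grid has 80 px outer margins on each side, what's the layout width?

3334 px

7 columns + 6 gutters: 7c + 6·10 = 1383.
7c = 1383 − 60 = 1323, so c = 189 px.
Total width: 2·80 + 16·189 + 15·10 = 3334 px.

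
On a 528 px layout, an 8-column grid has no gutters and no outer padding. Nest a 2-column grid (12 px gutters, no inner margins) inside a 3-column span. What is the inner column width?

With no gutters, each column is 528/8 = 66 px.
3-column span = 3·66 = 198 px.
2 columns + 1 gutter: 2d + 1·12 = 198.
2d = 198 − 12 = 186, so d = 93 px.

93 px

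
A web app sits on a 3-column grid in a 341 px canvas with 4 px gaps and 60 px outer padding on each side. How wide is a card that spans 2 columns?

Take off 120 px of margins, leaving 221 px.
221 − 2·4 = 213; ÷3 gives c = 71 px.
2-column span = 2·71 + 1·4 = 146 px.

146 px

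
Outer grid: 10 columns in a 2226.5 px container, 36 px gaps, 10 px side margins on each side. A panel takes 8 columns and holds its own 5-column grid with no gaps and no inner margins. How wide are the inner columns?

Inside the margins: 2226.5 − 20 = 2206.5 px.
2206.5 − 9·36 = 1882.5; ÷10 gives c = 188.25 px.
8-column span = 8·188.25 + 7·36 = 1758 px.
With no gaps, each column is 1758/5 = 351.6 px.

351.6 px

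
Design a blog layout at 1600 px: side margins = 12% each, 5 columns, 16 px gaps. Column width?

230.4 px

Margins: 12% × 1600 = 192 px each, so content = 1600 − 384 = 1216 px.
1216 − 4·16 = 1152; ÷5 gives c = 230.4 px.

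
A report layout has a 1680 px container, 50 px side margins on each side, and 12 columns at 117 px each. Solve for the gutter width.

Inside the margins: 1680 − 100 = 1580 px.
Columns use 1404 px, leaving 176 px across 11 gutters = 16 px each.

16 px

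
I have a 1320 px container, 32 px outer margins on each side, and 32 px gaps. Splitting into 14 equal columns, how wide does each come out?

60 px

Content width = 1320 − 2·32 = 1256 px.
Subtracting 13 gaps of 32 leaves 840 for 14 columns, so c = 60 px.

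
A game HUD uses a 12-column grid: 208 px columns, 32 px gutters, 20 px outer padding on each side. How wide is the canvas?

2888 px

Canvas = 2·20 + 12·208 + 11·32 = 40 + 2496 + 352 = 2888 px.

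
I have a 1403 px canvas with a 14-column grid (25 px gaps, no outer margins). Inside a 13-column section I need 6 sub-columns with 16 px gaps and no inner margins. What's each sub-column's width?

14 columns + 13 gaps: 14c + 13·25 = 1403.
14c = 1403 − 325 = 1078, so c = 77 px.
13 columns plus 12 gaps: 1001 + 300 = 1301 px.
6d + 5·16 = 1301 → 6d = 1221 → d = 203.5 px.

203.5 px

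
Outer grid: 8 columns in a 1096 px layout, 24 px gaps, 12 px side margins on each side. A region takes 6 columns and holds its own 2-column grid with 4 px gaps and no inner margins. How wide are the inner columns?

Subtract both margins: 1096 − 2·12 = 1072 px.
1072 − 7·24 = 904; ÷8 gives c = 113 px.
6 columns plus 5 gaps: 678 + 120 = 798 px.
2 columns + 1 gap: 2d + 1·4 = 798.
2d = 798 − 4 = 794, so d = 397 px.

397 px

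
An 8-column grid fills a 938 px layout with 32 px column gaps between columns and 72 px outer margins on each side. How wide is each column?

71.25 px

Take off 144 px of margins, leaving 794 px.
Subtracting 7 column gaps of 32 leaves 570 for 8 columns, so c = 71.25 px.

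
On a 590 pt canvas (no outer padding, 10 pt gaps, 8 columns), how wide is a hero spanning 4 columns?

290 pt

8c + 7·10 = 590 → 8c = 520 → c = 65 pt.
Span of 4: 4·65 + 3·10 = 260 + 30 = 290 pt.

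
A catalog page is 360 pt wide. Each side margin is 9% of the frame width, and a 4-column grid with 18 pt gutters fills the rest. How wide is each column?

Margins: 9% × 360 = 32.4 pt each, so content = 360 − 64.8 = 295.2 pt.
295.2 − 3·18 = 241.2; ÷4 gives c = 60.3 pt.

60.3 pt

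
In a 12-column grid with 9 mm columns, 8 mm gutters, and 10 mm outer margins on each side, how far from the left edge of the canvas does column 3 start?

Before column 3: the margin + 2 columns + 2 gutters.
Offset = 10 + 2·(9 + 8) = 10 + 34 = 44 mm.

44 mm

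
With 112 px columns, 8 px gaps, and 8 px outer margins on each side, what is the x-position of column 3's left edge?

248 px

Each column+gutter stride is 120 px; 2 of them past the 8 px margin is 8 + 240 = 248 px.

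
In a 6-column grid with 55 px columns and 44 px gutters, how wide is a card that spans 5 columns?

5 columns plus 4 gutters: 275 + 176 = 451 px.

451 px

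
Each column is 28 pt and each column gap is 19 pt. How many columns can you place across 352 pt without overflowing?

Each extra column adds 28 + 19 = 47 pt.
(352 + 19) / 47 = 7.89, so 7 columns fit.

7 columns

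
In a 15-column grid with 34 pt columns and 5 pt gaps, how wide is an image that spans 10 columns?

385 pt

Span of 10: 10·34 + 9·5 = 340 + 45 = 385 pt.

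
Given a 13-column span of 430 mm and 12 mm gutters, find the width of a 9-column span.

294 mm

430 − 12·12 = 286; ÷13 gives c = 22 mm.
9 columns plus 8 gutters: 198 + 96 = 294 mm.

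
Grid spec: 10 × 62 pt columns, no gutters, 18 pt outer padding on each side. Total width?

656 pt

Summing: 36 + 620 = 656 pt.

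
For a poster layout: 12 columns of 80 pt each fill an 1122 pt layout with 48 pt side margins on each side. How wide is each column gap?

6 pt

Content width = 1122 − 2·48 = 1026 pt.
Columns use 960 pt, leaving 66 pt across 11 column gaps = 6 pt each.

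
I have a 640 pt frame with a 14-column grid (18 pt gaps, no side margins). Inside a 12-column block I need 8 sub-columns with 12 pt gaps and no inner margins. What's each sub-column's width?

Subtracting 13 gaps of 18 leaves 406 for 14 columns, so c = 29 pt.
12 columns plus 11 gaps: 348 + 198 = 546 pt.
Subtracting 7 gaps of 12 leaves 462 for 8 columns, so d = 57.75 pt.

57.75 pt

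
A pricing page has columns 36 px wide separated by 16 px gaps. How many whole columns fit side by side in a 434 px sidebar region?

k columns need k·36 + (k−1)·16 = k·52 − 16.
k·52 − 16 ≤ 434 → k ≤ 450 / 52 ≈ 8.65, so k = 8.

8 columns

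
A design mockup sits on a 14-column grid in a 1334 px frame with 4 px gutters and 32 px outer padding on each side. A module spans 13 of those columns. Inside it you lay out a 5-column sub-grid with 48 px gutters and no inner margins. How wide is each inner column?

197.4 px

Take off 64 px of margins, leaving 1270 px.
1270 − 13·4 = 1218; ÷14 gives c = 87 px.
13 columns plus 12 gutters: 1131 + 48 = 1179 px.
1179 − 4·48 = 987; ÷5 gives d = 197.4 px.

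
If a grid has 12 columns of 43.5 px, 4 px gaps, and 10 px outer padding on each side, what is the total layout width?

Adding margins, columns and gutters: 20 + 522 + 44 = 586 px.

586 px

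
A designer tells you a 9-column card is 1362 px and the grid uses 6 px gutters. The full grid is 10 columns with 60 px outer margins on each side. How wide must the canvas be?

9c + 8·6 = 1362 → 9c = 1314 → c = 146 px.
Canvas = 2·60 + 10·146 + 9·6 = 120 + 1460 + 54 = 1634 px.

1634 px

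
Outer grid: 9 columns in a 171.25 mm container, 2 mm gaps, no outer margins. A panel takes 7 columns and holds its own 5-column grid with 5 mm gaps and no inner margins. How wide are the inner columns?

9c + 8·2 = 171.25 → 9c = 155.25 → c = 17.25 mm.
7 columns plus 6 gaps: 120.75 + 12 = 132.75 mm.
Subtracting 4 gaps of 5 leaves 112.75 for 5 columns, so d = 22.55 mm.

22.55 mm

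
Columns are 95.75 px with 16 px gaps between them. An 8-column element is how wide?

8-column span = 8·95.75 + 7·16 = 878 px.

878 px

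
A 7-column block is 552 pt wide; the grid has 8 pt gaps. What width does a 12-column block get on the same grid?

952 pt

7c + 6·8 = 552 → 7c = 504 → c = 72 pt.
Span of 12: 12·72 + 11·8 = 864 + 88 = 952 pt.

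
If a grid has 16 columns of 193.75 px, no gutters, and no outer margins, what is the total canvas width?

3100 px

Canvas = 16·193.75 = 3100 = 3100 px.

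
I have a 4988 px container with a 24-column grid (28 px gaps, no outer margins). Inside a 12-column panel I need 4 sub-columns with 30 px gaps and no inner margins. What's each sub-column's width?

24 columns + 23 gaps: 24c + 23·28 = 4988.
24c = 4988 − 644 = 4344, so c = 181 px.
Span of 12: 12·181 + 11·28 = 2172 + 308 = 2480 px.
4d + 3·30 = 2480 → 4d = 2390 → d = 597.5 px.

597.5 px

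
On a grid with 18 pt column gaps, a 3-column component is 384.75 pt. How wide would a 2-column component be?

250.5 pt

Subtracting 2 column gaps of 18 leaves 348.75 for 3 columns, so c = 116.25 pt.
2-column span = 2·116.25 + 1·18 = 250.5 pt.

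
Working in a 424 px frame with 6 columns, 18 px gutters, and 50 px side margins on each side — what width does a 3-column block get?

153 px

Content width = 424 − 2·50 = 324 px.
Subtracting 5 gutters of 18 leaves 234 for 6 columns, so c = 39 px.
Span of 3: 3·39 + 2·18 = 117 + 36 = 153 px.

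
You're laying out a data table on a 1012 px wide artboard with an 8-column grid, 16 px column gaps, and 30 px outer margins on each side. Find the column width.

105 px

Content width = 1012 − 2·30 = 952 px.
952 − 7·16 = 840; ÷8 gives c = 105 px.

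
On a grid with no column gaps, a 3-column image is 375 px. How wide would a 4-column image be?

500 px

375 / 3 = 125 px per column.
4-column span = 4·125 = 500 px.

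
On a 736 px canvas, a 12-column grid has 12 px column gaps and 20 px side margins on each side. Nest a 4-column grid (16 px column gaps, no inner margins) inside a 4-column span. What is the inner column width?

44 px

Outer content = 736 − 2·20 = 696 px.
12c + 11·12 = 696 → 12c = 564 → c = 47 px.
Span of 4: 4·47 + 3·12 = 188 + 36 = 224 px.
224 − 3·16 = 176; ÷4 gives d = 44 px.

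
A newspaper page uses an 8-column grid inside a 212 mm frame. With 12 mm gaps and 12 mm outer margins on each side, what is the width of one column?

Inside the margins: 212 − 24 = 188 mm.
8 columns + 7 gaps: 8c + 7·12 = 188.
8c = 188 − 84 = 104, so c = 13 mm.

13 mm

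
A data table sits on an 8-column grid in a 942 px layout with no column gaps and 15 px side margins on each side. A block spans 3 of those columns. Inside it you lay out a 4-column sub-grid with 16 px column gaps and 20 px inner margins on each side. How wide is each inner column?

Inside the margins: 942 − 30 = 912 px.
912 / 8 = 114 px per column.
With no column gaps, 3 columns span 3·114 = 342 px.
Inner content = 342 − 2·20 = 302 px.
4d + 3·16 = 302 → 4d = 254 → d = 63.5 px.

63.5 px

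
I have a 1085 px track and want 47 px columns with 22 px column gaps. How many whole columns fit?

16 columns

Each extra column adds 47 + 22 = 69 px.
(1085 + 22) / 69 = 16.04, so 16 columns fit.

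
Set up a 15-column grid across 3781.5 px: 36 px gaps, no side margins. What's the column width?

218.5 px

Subtracting 14 gaps of 36 leaves 3277.5 for 15 columns, so c = 218.5 px.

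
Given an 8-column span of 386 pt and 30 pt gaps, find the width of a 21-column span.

1062 pt

386 − 7·30 = 176; ÷8 gives c = 22 pt.
Span of 21: 21·22 + 20·30 = 462 + 600 = 1062 pt.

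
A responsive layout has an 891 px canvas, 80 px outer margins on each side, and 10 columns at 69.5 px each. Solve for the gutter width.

4 px

Take off 160 px of margins, leaving 731 px.
10 columns take 10·69.5 = 695 px; remaining 36 splits into 9 gutters.
g = 36 / 9 = 4 px.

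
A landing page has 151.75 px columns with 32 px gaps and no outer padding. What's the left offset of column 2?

Before column 2: 1 column + 1 gap.
Offset = 1·(151.75 + 32) = 1·183.75 = 183.75 px.

183.75 px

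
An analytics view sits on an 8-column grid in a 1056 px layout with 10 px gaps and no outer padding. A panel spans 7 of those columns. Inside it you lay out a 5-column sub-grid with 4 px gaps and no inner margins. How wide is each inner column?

Subtracting 7 gaps of 10 leaves 986 for 8 columns, so c = 123.25 px.
Span of 7: 7·123.25 + 6·10 = 862.75 + 60 = 922.75 px.
922.75 − 4·4 = 906.75; ÷5 gives d = 181.35 px.

181.35 px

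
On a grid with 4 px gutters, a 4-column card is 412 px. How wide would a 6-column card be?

Subtracting 3 gutters of 4 leaves 400 for 4 columns, so c = 100 px.
Span of 6: 6·100 + 5·4 = 600 + 20 = 620 px.

620 px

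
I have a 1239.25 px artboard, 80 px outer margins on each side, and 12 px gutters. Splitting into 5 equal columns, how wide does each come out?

Inside the margins: 1239.25 − 160 = 1079.25 px.
Subtracting 4 gutters of 12 leaves 1031.25 for 5 columns, so c = 206.25 px.

206.25 px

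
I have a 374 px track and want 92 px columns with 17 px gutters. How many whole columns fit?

3 columns

k columns need k·92 + (k−1)·17 = k·109 − 17.
k·109 − 17 ≤ 374 → k ≤ 391 / 109 ≈ 3.59, so k = 3.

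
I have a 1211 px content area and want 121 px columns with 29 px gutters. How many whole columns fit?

Each extra column adds 121 + 29 = 150 px.
(1211 + 29) / 150 = 8.27, so 8 columns fit.

8 columns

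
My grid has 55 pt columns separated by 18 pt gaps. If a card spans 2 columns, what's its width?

128 pt

Span of 2: 2·55 + 1·18 = 110 + 18 = 128 pt.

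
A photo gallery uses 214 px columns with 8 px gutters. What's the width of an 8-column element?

8 columns plus 7 gutters: 1712 + 56 = 1768 px.

1768 px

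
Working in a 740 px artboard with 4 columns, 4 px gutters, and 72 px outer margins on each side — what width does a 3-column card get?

Take off 144 px of margins, leaving 596 px.
4 columns + 3 gutters: 4c + 3·4 = 596.
4c = 596 − 12 = 584, so c = 146 px.
3 columns plus 2 gutters: 438 + 8 = 446 px.

446 px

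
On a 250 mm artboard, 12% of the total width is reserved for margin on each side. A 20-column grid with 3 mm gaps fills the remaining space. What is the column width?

6.65 mm

Each margin = 12% of 250 = 30 mm; content = 250 − 2·30 = 190 mm.
20c + 19·3 = 190 → 20c = 133 → c = 6.65 mm.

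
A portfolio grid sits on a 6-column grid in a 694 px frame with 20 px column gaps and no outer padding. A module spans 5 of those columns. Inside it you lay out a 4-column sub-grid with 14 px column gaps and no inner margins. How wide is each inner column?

694 − 5·20 = 594; ÷6 gives c = 99 px.
Span of 5: 5·99 + 4·20 = 495 + 80 = 575 px.
575 − 3·14 = 533; ÷4 gives d = 133.25 px.

133.25 px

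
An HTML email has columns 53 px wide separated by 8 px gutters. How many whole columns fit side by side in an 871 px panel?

14 columns

Each extra column adds 53 + 8 = 61 px.
(871 + 8) / 61 = 14.41, so 14 columns fit.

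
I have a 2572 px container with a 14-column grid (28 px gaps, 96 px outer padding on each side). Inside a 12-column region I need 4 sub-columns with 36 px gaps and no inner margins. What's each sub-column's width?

482 px

Take off 192 px of margins, leaving 2380 px.
14 columns + 13 gaps: 14c + 13·28 = 2380.
14c = 2380 − 364 = 2016, so c = 144 px.
Span of 12: 12·144 + 11·28 = 1728 + 308 = 2036 px.
4 columns + 3 gaps: 4d + 3·36 = 2036.
4d = 2036 − 108 = 1928, so d = 482 px.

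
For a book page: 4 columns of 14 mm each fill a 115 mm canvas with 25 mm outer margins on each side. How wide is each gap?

3 mm

Content width = 115 − 2·25 = 65 mm.
4·14 + 3g = 65 → 3g = 9 → g = 3 mm.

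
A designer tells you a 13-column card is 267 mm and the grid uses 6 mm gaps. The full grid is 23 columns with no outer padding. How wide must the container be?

477 mm

13 columns + 12 gaps: 13c + 12·6 = 267.
13c = 267 − 72 = 195, so c = 15 mm.
Summing: 345 + 132 = 477 mm.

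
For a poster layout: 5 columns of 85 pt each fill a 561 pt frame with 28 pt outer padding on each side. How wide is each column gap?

Content width = 561 − 2·28 = 505 pt.
5·85 + 4g = 505 → 4g = 80 → g = 20 pt.

20 pt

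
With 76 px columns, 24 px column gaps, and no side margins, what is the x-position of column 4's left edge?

Each column+gutter stride is 100 px; with no margin, 3 of them is 300 px.

300 px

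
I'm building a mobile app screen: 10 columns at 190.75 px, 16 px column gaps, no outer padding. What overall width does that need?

2051.5 px

Layout = 10·190.75 + 9·16 = 1907.5 + 144 = 2051.5 px.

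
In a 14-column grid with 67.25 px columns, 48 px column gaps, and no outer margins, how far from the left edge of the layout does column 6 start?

Before column 6: 5 columns + 5 column gaps.
Offset = 5·(67.25 + 48) = 5·115.25 = 576.25 px.

576.25 px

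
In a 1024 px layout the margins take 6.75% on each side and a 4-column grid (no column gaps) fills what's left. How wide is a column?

221.44 px

Each margin = 6.75% of 1024 = 69.12 px; content = 1024 − 2·69.12 = 885.76 px.
885.76 / 4 = 221.44 px per column.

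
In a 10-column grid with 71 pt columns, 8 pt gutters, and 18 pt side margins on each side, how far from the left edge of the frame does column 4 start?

255 pt

Before column 4: the margin + 3 columns + 3 gutters.
Offset = 18 + 3·(71 + 8) = 18 + 237 = 255 pt.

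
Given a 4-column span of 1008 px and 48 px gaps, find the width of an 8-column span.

1008 − 3·48 = 864; ÷4 gives c = 216 px.
Span of 8: 8·216 + 7·48 = 1728 + 336 = 2064 px.

2064 px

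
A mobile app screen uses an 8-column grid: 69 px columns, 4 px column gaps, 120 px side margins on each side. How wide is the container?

820 px

Container = 2·120 + 8·69 + 7·4 = 240 + 552 + 28 = 820 px.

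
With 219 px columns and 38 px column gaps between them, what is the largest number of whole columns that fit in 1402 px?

5 columns

k columns need k·219 + (k−1)·38 = k·257 − 38.
k·257 − 38 ≤ 1402 → k ≤ 1440 / 257 ≈ 5.60, so k = 5.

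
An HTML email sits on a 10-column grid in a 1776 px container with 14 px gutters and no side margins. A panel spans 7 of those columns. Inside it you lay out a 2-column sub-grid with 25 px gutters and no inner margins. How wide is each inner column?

607 px

Subtracting 9 gutters of 14 leaves 1650 for 10 columns, so c = 165 px.
Span of 7: 7·165 + 6·14 = 1155 + 84 = 1239 px.
2 columns + 1 gutter: 2d + 1·25 = 1239.
2d = 1239 − 25 = 1214, so d = 607 px.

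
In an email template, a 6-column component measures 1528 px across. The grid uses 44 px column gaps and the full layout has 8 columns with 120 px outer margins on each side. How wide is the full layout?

6c + 5·44 = 1528 → 6c = 1308 → c = 218 px.
Layout = 2·120 + 8·218 + 7·44 = 240 + 1744 + 308 = 2292 px.

2292 px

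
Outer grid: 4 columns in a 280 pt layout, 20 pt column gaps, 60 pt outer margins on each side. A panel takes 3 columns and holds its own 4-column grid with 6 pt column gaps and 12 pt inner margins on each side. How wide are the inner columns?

18.25 pt

Inside the margins: 280 − 120 = 160 pt.
4 columns + 3 column gaps: 4c + 3·20 = 160.
4c = 160 − 60 = 100, so c = 25 pt.
3-column span = 3·25 + 2·20 = 115 pt.
Inner content = 115 − 2·12 = 91 pt.
4d + 3·6 = 91 → 4d = 73 → d = 18.25 pt.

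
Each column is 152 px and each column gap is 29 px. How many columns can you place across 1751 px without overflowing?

9 columns

k columns need k·152 + (k−1)·29 = k·181 − 29.
k·181 − 29 ≤ 1751 → k ≤ 1780 / 181 ≈ 9.83, so k = 9.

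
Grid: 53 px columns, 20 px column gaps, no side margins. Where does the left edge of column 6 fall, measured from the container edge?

365 px

Before column 6: 5 columns + 5 column gaps.
Offset = 5·(53 + 20) = 5·73 = 365 px.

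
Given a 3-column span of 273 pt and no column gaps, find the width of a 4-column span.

With no column gaps, each column is 273/3 = 91 pt.
With no column gaps, 4 columns span 4·91 = 364 pt.

364 pt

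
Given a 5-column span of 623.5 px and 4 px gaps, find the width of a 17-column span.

Subtracting 4 gaps of 4 leaves 607.5 for 5 columns, so c = 121.5 px.
Span of 17: 17·121.5 + 16·4 = 2065.5 + 64 = 2129.5 px.

2129.5 px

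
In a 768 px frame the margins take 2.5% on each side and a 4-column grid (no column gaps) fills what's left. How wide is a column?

768 × (1 − 2·2.5%) = 768 × 95% = 729.6 px for the columns.
4c = 729.6 → c = 182.4 px.

182.4 px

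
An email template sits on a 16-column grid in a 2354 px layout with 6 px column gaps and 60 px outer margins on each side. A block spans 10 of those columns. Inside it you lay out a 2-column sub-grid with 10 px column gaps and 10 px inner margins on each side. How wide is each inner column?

Take off 120 px of margins, leaving 2234 px.
2234 − 15·6 = 2144; ÷16 gives c = 134 px.
10 columns plus 9 column gaps: 1340 + 54 = 1394 px.
Inner content = 1394 − 2·10 = 1374 px.
2d + 1·10 = 1374 → 2d = 1364 → d = 682 px.

682 px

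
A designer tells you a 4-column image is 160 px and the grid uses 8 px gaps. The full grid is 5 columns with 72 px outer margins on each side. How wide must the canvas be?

4 columns + 3 gaps: 4c + 3·8 = 160.
4c = 160 − 24 = 136, so c = 34 px.
Adding margins, columns and gutters: 144 + 170 + 32 = 346 px.

346 px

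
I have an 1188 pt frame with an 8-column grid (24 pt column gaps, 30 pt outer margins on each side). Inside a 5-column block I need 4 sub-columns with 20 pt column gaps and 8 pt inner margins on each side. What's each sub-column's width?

Subtract both margins: 1188 − 2·30 = 1128 pt.
Subtracting 7 column gaps of 24 leaves 960 for 8 columns, so c = 120 pt.
5 columns plus 4 column gaps: 600 + 96 = 696 pt.
Inner content = 696 − 2·8 = 680 pt.
4 columns + 3 column gaps: 4d + 3·20 = 680.
4d = 680 − 60 = 620, so d = 155 pt.

155 pt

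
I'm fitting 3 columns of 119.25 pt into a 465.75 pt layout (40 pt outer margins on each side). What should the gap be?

Inside the margins: 465.75 − 80 = 385.75 pt.
3·119.25 + 2g = 385.75 → 2g = 28 → g = 14 pt.

14 pt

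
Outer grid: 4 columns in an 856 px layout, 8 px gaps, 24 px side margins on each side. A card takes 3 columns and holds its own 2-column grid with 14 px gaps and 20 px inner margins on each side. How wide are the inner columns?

Take off 48 px of margins, leaving 808 px.
4c + 3·8 = 808 → 4c = 784 → c = 196 px.
Span of 3: 3·196 + 2·8 = 588 + 16 = 604 px.
Inner content = 604 − 2·20 = 564 px.
2 columns + 1 gap: 2d + 1·14 = 564.
2d = 564 − 14 = 550, so d = 275 px.

275 px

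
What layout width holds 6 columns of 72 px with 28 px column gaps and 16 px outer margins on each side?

604 px

Total width: 2·16 + 6·72 + 5·28 = 604 px.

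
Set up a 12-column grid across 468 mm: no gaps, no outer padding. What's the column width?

39 mm

468 / 12 = 39 mm per column.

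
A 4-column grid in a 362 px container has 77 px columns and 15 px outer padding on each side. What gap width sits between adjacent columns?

8 px

Content width = 362 − 2·15 = 332 px.
4·77 + 3g = 332 → 3g = 24 → g = 8 px.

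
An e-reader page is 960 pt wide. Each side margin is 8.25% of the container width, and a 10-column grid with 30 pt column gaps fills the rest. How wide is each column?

Each margin = 8.25% of 960 = 79.2 pt; content = 960 − 2·79.2 = 801.6 pt.
10 columns + 9 column gaps: 10c + 9·30 = 801.6.
10c = 801.6 − 270 = 531.6, so c = 53.16 pt.

53.16 pt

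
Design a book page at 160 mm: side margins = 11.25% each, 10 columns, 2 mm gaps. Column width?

10.6 mm

Each margin = 11.25% of 160 = 18 mm; content = 160 − 2·18 = 124 mm.
10 columns + 9 gaps: 10c + 9·2 = 124.
10c = 124 − 18 = 106, so c = 10.6 mm.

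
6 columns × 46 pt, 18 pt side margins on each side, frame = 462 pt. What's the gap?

30 pt

Content width = 462 − 2·18 = 426 pt.
6 columns take 6·46 = 276 pt; remaining 150 splits into 5 gaps.
g = 150 / 5 = 30 pt.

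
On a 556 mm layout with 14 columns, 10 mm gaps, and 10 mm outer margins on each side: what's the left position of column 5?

Inside the margins: 556 − 20 = 536 mm.
536 − 13·10 = 406; ÷14 gives c = 29 mm.
Each column+gutter stride is 39 mm; 4 of them past the 10 mm margin is 10 + 156 = 166 mm.

166 mm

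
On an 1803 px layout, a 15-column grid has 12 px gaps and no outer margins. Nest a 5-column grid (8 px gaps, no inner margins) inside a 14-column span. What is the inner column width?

330 px

15 columns + 14 gaps: 15c + 14·12 = 1803.
15c = 1803 − 168 = 1635, so c = 109 px.
Span of 14: 14·109 + 13·12 = 1526 + 156 = 1682 px.
1682 − 4·8 = 1650; ÷5 gives d = 330 px.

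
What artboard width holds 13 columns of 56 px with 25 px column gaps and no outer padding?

Total width: 13·56 + 12·25 = 1028 px.

1028 px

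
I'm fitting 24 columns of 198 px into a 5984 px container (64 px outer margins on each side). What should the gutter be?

48 px

Inside the margins: 5984 − 128 = 5856 px.
Columns use 4752 px, leaving 1104 px across 23 gutters = 48 px each.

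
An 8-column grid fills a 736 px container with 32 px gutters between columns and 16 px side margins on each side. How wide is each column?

60 px

Subtract both margins: 736 − 2·16 = 704 px.
8 columns + 7 gutters: 8c + 7·32 = 704.
8c = 704 − 224 = 480, so c = 60 px.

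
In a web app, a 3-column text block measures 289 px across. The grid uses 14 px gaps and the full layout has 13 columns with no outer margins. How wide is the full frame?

3 columns + 2 gaps: 3c + 2·14 = 289.
3c = 289 − 28 = 261, so c = 87 px.
Total width: 13·87 + 12·14 = 1299 px.

1299 px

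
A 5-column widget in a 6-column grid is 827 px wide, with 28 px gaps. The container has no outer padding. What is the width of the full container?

827 − 4·28 = 715; ÷5 gives c = 143 px.
Summing: 858 + 140 = 998 px.

998 px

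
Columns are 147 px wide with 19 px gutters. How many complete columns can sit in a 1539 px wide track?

9 columns: 9·147 + 8·19 = 1475 px ≤ 1539.
10 columns: 1641 px > 1539. So 9.

9 columns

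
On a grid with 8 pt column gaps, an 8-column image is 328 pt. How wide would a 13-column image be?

Subtracting 7 column gaps of 8 leaves 272 for 8 columns, so c = 34 pt.
Span of 13: 13·34 + 12·8 = 442 + 96 = 538 pt.

538 pt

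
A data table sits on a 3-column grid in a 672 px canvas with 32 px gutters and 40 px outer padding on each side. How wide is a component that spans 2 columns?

Content width = 672 − 2·40 = 592 px.
Subtracting 2 gutters of 32 leaves 528 for 3 columns, so c = 176 px.
2 columns plus 1 gutter: 352 + 32 = 384 px.

384 px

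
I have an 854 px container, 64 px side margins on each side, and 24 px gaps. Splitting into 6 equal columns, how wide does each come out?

Inside the margins: 854 − 128 = 726 px.
726 − 5·24 = 606; ÷6 gives c = 101 px.

101 px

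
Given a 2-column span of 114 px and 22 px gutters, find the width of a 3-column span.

182 px

2 columns + 1 gutter: 2c + 1·22 = 114.
2c = 114 − 22 = 92, so c = 46 px.
3 columns plus 2 gutters: 138 + 44 = 182 px.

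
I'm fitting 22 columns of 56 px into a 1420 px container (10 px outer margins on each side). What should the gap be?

8 px

Content width = 1420 − 2·10 = 1400 px.
22 columns take 22·56 = 1232 px; remaining 168 splits into 21 gaps.
g = 168 / 21 = 8 px.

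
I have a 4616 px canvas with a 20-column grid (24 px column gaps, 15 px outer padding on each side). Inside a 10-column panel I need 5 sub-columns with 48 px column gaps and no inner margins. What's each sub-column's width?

417.8 px

Inside the margins: 4616 − 30 = 4586 px.
20 columns + 19 column gaps: 20c + 19·24 = 4586.
20c = 4586 − 456 = 4130, so c = 206.5 px.
Span of 10: 10·206.5 + 9·24 = 2065 + 216 = 2281 px.
5 columns + 4 column gaps: 5d + 4·48 = 2281.
5d = 2281 − 192 = 2089, so d = 417.8 px.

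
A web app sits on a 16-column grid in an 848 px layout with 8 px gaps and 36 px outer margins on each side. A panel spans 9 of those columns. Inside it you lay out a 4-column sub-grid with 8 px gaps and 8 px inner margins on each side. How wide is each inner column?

98.25 px

Take off 72 px of margins, leaving 776 px.
16 columns + 15 gaps: 16c + 15·8 = 776.
16c = 776 − 120 = 656, so c = 41 px.
Span of 9: 9·41 + 8·8 = 369 + 64 = 433 px.
Inner content = 433 − 2·8 = 417 px.
Subtracting 3 gaps of 8 leaves 393 for 4 columns, so d = 98.25 px.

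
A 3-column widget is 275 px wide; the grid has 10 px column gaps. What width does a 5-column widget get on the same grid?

465 px

275 − 2·10 = 255; ÷3 gives c = 85 px.
5 columns plus 4 column gaps: 425 + 40 = 465 px.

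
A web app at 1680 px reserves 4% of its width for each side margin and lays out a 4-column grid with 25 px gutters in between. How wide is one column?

Each margin = 4% of 1680 = 67.2 px; content = 1680 − 2·67.2 = 1545.6 px.
Subtracting 3 gutters of 25 leaves 1470.6 for 4 columns, so c = 367.65 px.

367.65 px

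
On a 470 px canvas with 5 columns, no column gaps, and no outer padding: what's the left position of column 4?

282 px

With no column gaps, each column is 470/5 = 94 px.
Before column 4: 3 columns + 3 column gaps.
Offset = 3·(94 + 0) = 3·94 = 282 px.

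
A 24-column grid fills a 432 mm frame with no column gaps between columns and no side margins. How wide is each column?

432 / 24 = 18 mm per column.

18 mm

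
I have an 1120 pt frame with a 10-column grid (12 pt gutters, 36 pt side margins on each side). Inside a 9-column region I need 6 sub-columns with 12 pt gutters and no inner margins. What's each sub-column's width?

147 pt

Inside the margins: 1120 − 72 = 1048 pt.
10 columns + 9 gutters: 10c + 9·12 = 1048.
10c = 1048 − 108 = 940, so c = 94 pt.
Span of 9: 9·94 + 8·12 = 846 + 96 = 942 pt.
6 columns + 5 gutters: 6d + 5·12 = 942.
6d = 942 − 60 = 882, so d = 147 pt.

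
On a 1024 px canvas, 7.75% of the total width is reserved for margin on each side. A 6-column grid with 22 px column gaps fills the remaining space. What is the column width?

Each margin = 7.75% of 1024 = 79.36 px; content = 1024 − 2·79.36 = 865.28 px.
865.28 − 5·22 = 755.28; ÷6 gives c = 125.88 px.

125.88 px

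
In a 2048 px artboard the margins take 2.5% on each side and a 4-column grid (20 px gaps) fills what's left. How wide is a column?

2048 × (1 − 2·2.5%) = 2048 × 95% = 1945.6 px for the columns.
1945.6 − 3·20 = 1885.6; ÷4 gives c = 471.4 px.

471.4 px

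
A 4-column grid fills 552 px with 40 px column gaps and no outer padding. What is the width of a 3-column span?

404 px

4 columns + 3 column gaps: 4c + 3·40 = 552.
4c = 552 − 120 = 432, so c = 108 px.
Span of 3: 3·108 + 2·40 = 324 + 80 = 404 px.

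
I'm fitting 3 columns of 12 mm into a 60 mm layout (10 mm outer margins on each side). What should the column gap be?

2 mm

Inside the margins: 60 − 20 = 40 mm.
3·12 + 2g = 40 → 2g = 4 → g = 2 mm.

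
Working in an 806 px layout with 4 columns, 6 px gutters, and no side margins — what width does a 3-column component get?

4c + 3·6 = 806 → 4c = 788 → c = 197 px.
3 columns plus 2 gutters: 591 + 12 = 603 px.

603 px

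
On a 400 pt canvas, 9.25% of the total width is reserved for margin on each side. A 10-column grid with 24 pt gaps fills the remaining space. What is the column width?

Each margin = 9.25% of 400 = 37 pt; content = 400 − 2·37 = 326 pt.
Subtracting 9 gaps of 24 leaves 110 for 10 columns, so c = 11 pt.

11 pt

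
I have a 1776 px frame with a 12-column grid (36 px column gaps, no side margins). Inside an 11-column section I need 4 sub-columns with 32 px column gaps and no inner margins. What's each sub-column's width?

382.25 px

12c + 11·36 = 1776 → 12c = 1380 → c = 115 px.
Span of 11: 11·115 + 10·36 = 1265 + 360 = 1625 px.
1625 − 3·32 = 1529; ÷4 gives d = 382.25 px.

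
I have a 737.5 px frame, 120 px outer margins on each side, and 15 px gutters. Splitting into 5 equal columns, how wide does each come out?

87.5 px

Subtract both margins: 737.5 − 2·120 = 497.5 px.
497.5 − 4·15 = 437.5; ÷5 gives c = 87.5 px.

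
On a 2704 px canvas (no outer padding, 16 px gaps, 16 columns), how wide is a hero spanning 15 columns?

Subtracting 15 gaps of 16 leaves 2464 for 16 columns, so c = 154 px.
15 columns plus 14 gaps: 2310 + 224 = 2534 px.

2534 px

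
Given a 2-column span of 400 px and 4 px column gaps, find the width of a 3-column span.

Subtracting 1 column gap of 4 leaves 396 for 2 columns, so c = 198 px.
3 columns plus 2 column gaps: 594 + 8 = 602 px.

602 px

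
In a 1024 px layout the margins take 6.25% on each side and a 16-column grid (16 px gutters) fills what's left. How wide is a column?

41 px

1024 × (1 − 2·6.25%) = 1024 × 87.5% = 896 px for the columns.
Subtracting 15 gutters of 16 leaves 656 for 16 columns, so c = 41 px.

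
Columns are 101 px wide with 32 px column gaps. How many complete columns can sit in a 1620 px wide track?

12 columns

Each extra column adds 101 + 32 = 133 px.
(1620 + 32) / 133 = 12.42, so 12 columns fit.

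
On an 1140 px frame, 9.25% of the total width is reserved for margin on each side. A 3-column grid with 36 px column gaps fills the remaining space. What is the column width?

285.7 px

1140 × (1 − 2·9.25%) = 1140 × 81.5% = 929.1 px for the columns.
3 columns + 2 column gaps: 3c + 2·36 = 929.1.
3c = 929.1 − 72 = 857.1, so c = 285.7 px.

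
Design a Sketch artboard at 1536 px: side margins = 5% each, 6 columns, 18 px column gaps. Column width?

Each margin = 5% of 1536 = 76.8 px; content = 1536 − 2·76.8 = 1382.4 px.
1382.4 − 5·18 = 1292.4; ÷6 gives c = 215.4 px.

215.4 px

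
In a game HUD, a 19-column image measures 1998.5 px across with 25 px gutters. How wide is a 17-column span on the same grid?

Subtracting 18 gutters of 25 leaves 1548.5 for 19 columns, so c = 81.5 px.
Span of 17: 17·81.5 + 16·25 = 1385.5 + 400 = 1785.5 px.

1785.5 px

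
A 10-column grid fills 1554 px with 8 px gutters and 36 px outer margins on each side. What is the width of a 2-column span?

Take off 72 px of margins, leaving 1482 px.
Subtracting 9 gutters of 8 leaves 1410 for 10 columns, so c = 141 px.
2-column span = 2·141 + 1·8 = 290 px.

290 px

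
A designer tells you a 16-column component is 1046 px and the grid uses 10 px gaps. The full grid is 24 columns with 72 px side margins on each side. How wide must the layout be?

1718 px

1046 − 15·10 = 896; ÷16 gives c = 56 px.
Total width: 2·72 + 24·56 + 23·10 = 1718 px.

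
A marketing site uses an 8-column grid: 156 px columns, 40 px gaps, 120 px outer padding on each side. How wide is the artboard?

Artboard = 2·120 + 8·156 + 7·40 = 240 + 1248 + 280 = 1768 px.

1768 px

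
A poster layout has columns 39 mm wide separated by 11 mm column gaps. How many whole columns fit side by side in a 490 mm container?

10 columns

Each extra column adds 39 + 11 = 50 mm.
(490 + 11) / 50 = 10.02, so 10 columns fit.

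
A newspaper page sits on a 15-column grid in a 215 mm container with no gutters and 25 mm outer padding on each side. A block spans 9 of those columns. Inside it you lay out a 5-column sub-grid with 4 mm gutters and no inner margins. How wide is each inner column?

16.6 mm

Inside the margins: 215 − 50 = 165 mm.
15c = 165 → c = 11 mm.
9-column span = 9·11 = 99 mm.
99 − 4·4 = 83; ÷5 gives d = 16.6 mm.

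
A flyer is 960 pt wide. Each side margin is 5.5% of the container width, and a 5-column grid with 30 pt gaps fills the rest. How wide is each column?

960 × (1 − 2·5.5%) = 960 × 89% = 854.4 pt for the columns.
854.4 − 4·30 = 734.4; ÷5 gives c = 146.88 pt.

146.88 pt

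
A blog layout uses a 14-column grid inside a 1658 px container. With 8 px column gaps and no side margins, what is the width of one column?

111 px

1658 − 13·8 = 1554; ÷14 gives c = 111 px.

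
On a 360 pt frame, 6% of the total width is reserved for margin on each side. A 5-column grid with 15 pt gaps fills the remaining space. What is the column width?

51.36 pt

360 × (1 − 2·6%) = 360 × 88% = 316.8 pt for the columns.
Subtracting 4 gaps of 15 leaves 256.8 for 5 columns, so c = 51.36 pt.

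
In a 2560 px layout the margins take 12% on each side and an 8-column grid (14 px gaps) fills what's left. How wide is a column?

2560 × (1 − 2·12%) = 2560 × 76% = 1945.6 px for the columns.
8c + 7·14 = 1945.6 → 8c = 1847.6 → c = 230.95 px.

230.95 px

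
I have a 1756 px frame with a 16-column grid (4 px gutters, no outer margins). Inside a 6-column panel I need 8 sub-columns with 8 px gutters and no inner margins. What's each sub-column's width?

16 columns + 15 gutters: 16c + 15·4 = 1756.
16c = 1756 − 60 = 1696, so c = 106 px.
6-column span = 6·106 + 5·4 = 656 px.
8d + 7·8 = 656 → 8d = 600 → d = 75 px.

75 px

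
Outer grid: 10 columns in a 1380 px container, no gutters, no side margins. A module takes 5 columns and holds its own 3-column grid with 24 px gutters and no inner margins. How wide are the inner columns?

214 px

1380 / 10 = 138 px per column.
With no gutters, 5 columns span 5·138 = 690 px.
3 columns + 2 gutters: 3d + 2·24 = 690.
3d = 690 − 48 = 642, so d = 214 px.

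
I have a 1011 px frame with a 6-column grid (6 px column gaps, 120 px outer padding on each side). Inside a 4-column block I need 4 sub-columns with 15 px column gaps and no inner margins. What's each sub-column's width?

116.75 px

Take off 240 px of margins, leaving 771 px.
6 columns + 5 column gaps: 6c + 5·6 = 771.
6c = 771 − 30 = 741, so c = 123.5 px.
4-column span = 4·123.5 + 3·6 = 512 px.
4 columns + 3 column gaps: 4d + 3·15 = 512.
4d = 512 − 45 = 467, so d = 116.75 px.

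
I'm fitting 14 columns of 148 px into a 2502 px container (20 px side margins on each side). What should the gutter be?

Inside the margins: 2502 − 40 = 2462 px.
14 columns take 14·148 = 2072 px; remaining 390 splits into 13 gutters.
g = 390 / 13 = 30 px.

30 px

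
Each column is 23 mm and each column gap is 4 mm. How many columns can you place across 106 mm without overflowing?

4 columns: 4·23 + 3·4 = 104 mm ≤ 106.
5 columns: 131 mm > 106. So 4.

4 columns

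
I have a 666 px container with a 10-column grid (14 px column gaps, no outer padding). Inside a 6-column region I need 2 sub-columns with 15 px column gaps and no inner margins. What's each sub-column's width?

189.5 px

666 − 9·14 = 540; ÷10 gives c = 54 px.
6 columns plus 5 column gaps: 324 + 70 = 394 px.
394 − 1·15 = 379; ÷2 gives d = 189.5 px.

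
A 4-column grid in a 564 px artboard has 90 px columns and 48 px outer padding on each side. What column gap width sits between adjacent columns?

36 px

Content width = 564 − 2·48 = 468 px.
4 columns take 4·90 = 360 px; remaining 108 splits into 3 column gaps.
g = 108 / 3 = 36 px.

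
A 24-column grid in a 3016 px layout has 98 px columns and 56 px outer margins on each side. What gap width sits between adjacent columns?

Content width = 3016 − 2·56 = 2904 px.
24·98 + 23g = 2904 → 23g = 552 → g = 24 px.

24 px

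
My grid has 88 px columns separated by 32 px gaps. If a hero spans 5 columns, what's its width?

568 px

5-column span = 5·88 + 4·32 = 568 px.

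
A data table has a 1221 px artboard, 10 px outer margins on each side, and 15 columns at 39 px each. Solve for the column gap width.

44 px

Subtract both margins: 1221 − 2·10 = 1201 px.
Columns use 585 px, leaving 616 px across 14 column gaps = 44 px each.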